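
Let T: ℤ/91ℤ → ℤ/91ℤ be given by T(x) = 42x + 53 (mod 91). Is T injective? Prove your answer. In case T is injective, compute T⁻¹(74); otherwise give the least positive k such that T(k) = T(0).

13

By definition, T is injective if T(x_1) = T(x_2) implies x_1 = x_2.
We have gcd(42, 91) = 7 > 1. Taking x_1 = 0 and x_2 = 13: T(0) = 53 and T(13) = 42·13 + 53 = 599 ≡ 53 (mod 91).
So T(0) = T(13) while 0 ≠ 13, therefore T is not injective.
Since T is not injective, we find the least positive k with T(k) = T(0): this means 42k ≡ 0 (mod 91), i.e. 91 ∣ 42k. Since gcd(42, 91) = 7, dividing through by 7 this holds exactly when 13 ∣ 6k, and as gcd(6, 13) = 1, exactly when 13 ∣ k.
The smallest positive such k is 13.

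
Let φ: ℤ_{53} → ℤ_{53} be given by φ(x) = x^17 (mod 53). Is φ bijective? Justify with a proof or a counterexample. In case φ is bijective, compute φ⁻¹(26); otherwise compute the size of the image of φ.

Since 53 is prime, the nonzero elements of ℤ_{53} form a cyclic group of order 52.
As gcd(17, 52) = 1, raising to the 17th power is a bijection on this group: if a^17 ≡ b^17 then (ab^{−1})^17 = 1, and the only element of order dividing gcd(17, 52) = 1 is 1, so a = b.
With φ(0) = 0 this makes φ injective on all of ℤ_{53}, hence bijective (finite equal-size domain and codomain). In particular φ is bijective.
Since φ is bijective, we find the preimage of 26. The inverse of x ↦ x^17 on (ℤ_{53})^× is x ↦ x^49, because 17·49 = 833 = 16·52 + 1 ≡ 1 (mod 52) and x^{52} = 1 for x ≠ 0 (Fermat). So φ⁻¹(26) = 26^49 mod 53.
Repeated squaring mod 53: 26^1 ≡ 26, 26^2 ≡ 26² = 676 ≡ 40, 26^4 ≡ 40² = 1600 ≡ 10, 26^8 ≡ 10² = 100 ≡ 47, 26^16 ≡ 47² = 2209 ≡ 36, 26^32 ≡ 36² = 1296 ≡ 24. Since 49 = 32 + 16 + 1, 26^49 ≡ 24·36·26: 24·36 = 864 ≡ 16, then 16·26 = 416 ≡ 45. So 26^49 ≡ 45 (mod 53).
Hence φ⁻¹(26) = 45.

45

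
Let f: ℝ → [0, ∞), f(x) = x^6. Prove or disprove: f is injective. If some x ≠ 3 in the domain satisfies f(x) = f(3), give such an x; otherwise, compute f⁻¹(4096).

f(3) = 729 = (−3)^6 = f(−3) (since 6 is even), with 3 ≠ −3. So f is not injective.
For the follow-up, such an x exists: taking x = −3 ∈ ℝ gives f(−3) = 729 = f(3) with −3 ≠ 3.

-3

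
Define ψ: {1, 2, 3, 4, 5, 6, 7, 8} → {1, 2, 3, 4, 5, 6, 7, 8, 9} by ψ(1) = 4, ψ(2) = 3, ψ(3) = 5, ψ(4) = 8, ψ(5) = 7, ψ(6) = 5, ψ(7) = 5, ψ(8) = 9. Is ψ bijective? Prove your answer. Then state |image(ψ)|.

ψ(3) = 5 = ψ(6) with 3 ≠ 6, so ψ is not injective, hence not bijective.
The image of ψ is {3, 4, 5, 7, 8, 9}, which has 6 elements.

6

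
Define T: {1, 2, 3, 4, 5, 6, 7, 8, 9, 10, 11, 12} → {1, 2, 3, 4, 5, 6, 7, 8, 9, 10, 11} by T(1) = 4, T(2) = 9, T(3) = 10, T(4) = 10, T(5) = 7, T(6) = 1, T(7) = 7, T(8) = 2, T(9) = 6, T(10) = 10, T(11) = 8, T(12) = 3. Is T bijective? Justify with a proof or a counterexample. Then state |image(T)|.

9

T(3) = 10 = T(4) with 3 ≠ 4, so T is not injective, hence not bijective.
The image of T is {1, 2, 3, 4, 6, 7, 8, 9, 10}, which has 9 elements.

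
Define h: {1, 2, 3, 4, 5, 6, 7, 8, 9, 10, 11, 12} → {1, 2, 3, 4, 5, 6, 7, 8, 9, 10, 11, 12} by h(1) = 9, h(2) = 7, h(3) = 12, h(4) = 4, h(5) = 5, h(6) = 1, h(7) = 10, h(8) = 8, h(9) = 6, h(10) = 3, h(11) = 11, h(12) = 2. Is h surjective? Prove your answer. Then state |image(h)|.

Every element of the codomain has a preimage: 1 = h(6), 2 = h(12), 3 = h(10), 4 = h(4), 5 = h(5), 6 = h(9), 7 = h(2), 8 = h(8), 9 = h(1), 10 = h(7), 11 = h(11), 12 = h(3).
Hence h is surjective.
The image of h is {1, 2, 3, 4, 5, 6, 7, 8, 9, 10, 11, 12}, which has 12 elements.

12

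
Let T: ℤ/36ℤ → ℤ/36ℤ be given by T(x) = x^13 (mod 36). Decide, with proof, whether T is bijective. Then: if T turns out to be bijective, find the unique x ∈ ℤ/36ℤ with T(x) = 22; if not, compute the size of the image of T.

T(0) = 0^13 = 0.
T(6): Repeated squaring mod 36: 6^1 ≡ 6, 6^2 ≡ 6² = 36 ≡ 0, 6^4 ≡ 0² = 0, 6^8 ≡ 0² = 0. Since 13 = 8 + 4 + 1, 6^13 ≡ 0·0·6: 0·0 = 0, then 0·6 = 0. So 6^13 ≡ 0 (mod 36).
So T(0) = T(6) = 0 while 0 ≠ 6, so T is not injective, hence not bijective.
Since T is not bijective, we determine |image(T)|. Computing x^13 mod 36 for each x (by repeated squaring, reducing mod 36 at every step), the values T(0), T(1), …, T(35) are: 0, 1, 20, 27, 4, 5, 0, 7, 8, 9, 28, 11, 0, 13, 32, 27, 16, 17, 0, 19, 20, 9, 4, 23, 0, 25, 8, 27, 28, 29, 0, 31, 32, 9, 16, 35.
The distinct values are {0, 1, 4, 5, 7, 8, 9, 11, 13, 16, 17, 19, 20, 23, 25, 27, 28, 29, 31, 32, 35}; there are 21 of them.

21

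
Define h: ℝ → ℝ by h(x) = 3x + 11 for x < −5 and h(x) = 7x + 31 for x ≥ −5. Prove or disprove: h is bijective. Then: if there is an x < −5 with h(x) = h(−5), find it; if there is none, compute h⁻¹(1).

Both pieces are strictly increasing (slopes 3 and 7), so each is injective on its own interval.
The left piece maps (−∞, −5) onto (−∞, −4); the right piece maps [−5, ∞) onto [−4, ∞).
Since −4 = −4, the images partition ℝ: h is injective and surjective, hence bijective.
Because the two images are disjoint, no x < −5 has h(x) = h(−5), so we compute h⁻¹(1): 1 lies in [−4, ∞), so solve 7x + 31 = 1: x = (1 − 31)/7 = −30/7.

-30/7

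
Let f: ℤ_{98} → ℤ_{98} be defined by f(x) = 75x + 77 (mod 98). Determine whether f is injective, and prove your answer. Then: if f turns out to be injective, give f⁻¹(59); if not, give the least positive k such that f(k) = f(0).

86

Suppose f(s) = f(t) in ℤ_{98}. Then 75s + 77 ≡ 75t + 77 (mod 98), thus 75(s − t) ≡ 0 (mod 98).
Since gcd(75, 98) = 1, 75 is invertible modulo 98, so s − t ≡ 0 (mod 98), i.e. s = t.
So f is injective.
We now compute 75⁻¹ mod 98 explicitly. Euclid's algorithm: 98 = 1·75 + 23, 75 = 3·23 + 6, 23 = 3·6 + 5, 6 = 1·5 + 1; back-substituting gives 1 = 17·75 − 13·98, so 75⁻¹ ≡ 17 (mod 98).
Since f is injective, we find f⁻¹(59): we need 75x ≡ 59 − 77 ≡ 80 (mod 98). Using 75⁻¹ = 17: x ≡ 17·80 = 1360 = 13·98 + 86, so x = 86.
Check: f(86) = 75·86 + 77 = 6527 = 66·98 + 59 ≡ 59 (mod 98).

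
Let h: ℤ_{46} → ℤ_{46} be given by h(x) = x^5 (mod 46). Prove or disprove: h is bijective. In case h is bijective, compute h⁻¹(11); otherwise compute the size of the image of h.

19

Computing x^5 mod 46 for each x (by repeated squaring, reducing mod 46 at every step), the values h(0), h(1), …, h(45) are: 0, 1, 32, 13, 12, 43, 2, 17, 16, 31, 42, 5, 18, 27, 38, 7, 6, 21, 26, 11, 10, 37, 22, 23, 24, 9, 36, 35, 20, 25, 40, 39, 8, 19, 28, 41, 4, 15, 30, 29, 44, 3, 34, 33, 14, 45.
Every element of ℤ_{46} appears exactly once in this list, so h is a bijection, and in particular bijective.
Since h is bijective, we read off the preimage of 11 from the same table: h(19) = 11, so h⁻¹(11) = 19.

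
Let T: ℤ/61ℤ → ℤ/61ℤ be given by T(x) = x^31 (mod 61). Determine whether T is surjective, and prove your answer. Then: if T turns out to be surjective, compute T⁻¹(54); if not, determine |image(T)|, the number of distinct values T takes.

Since 61 is prime, the nonzero elements of ℤ/61ℤ form a cyclic group of order 60.
As gcd(31, 60) = 1, raising to the 31st power is a bijection on this group: if x_1^31 ≡ x_2^31 then (x_1x_2^{−1})^31 = 1, and the only element of order dividing gcd(31, 60) = 1 is 1, so x_1 = x_2.
With T(0) = 0 this makes T injective on all of ℤ/61ℤ, hence bijective (finite equal-size domain and codomain). In particular T is surjective.
Since T is surjective, we find the preimage of 54. The inverse of x ↦ x^31 on (ℤ/61ℤ)^× is x ↦ x^31, because 31·31 = 961 = 16·60 + 1 ≡ 1 (mod 60) and x^{60} = 1 for x ≠ 0 (Fermat). So T⁻¹(54) = 54^31 mod 61.
Repeated squaring mod 61: 54^1 ≡ 54, 54^2 ≡ 54² = 2916 ≡ 49, 54^4 ≡ 49² = 2401 ≡ 22, 54^8 ≡ 22² = 484 ≡ 57, 54^16 ≡ 57² = 3249 ≡ 16. Since 31 = 16 + 8 + 4 + 2 + 1, 54^31 ≡ 16·57·22·49·54: 16·57 = 912 ≡ 58, then 58·22 = 1276 ≡ 56, then 56·49 = 2744 ≡ 60, then 60·54 = 3240 ≡ 7. So 54^31 ≡ 7 (mod 61).
Hence T⁻¹(54) = 7.

7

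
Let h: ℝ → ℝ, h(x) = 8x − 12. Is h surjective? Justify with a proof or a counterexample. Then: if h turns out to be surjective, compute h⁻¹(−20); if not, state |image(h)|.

For any y ∈ ℝ, x = (y + 12)/8 satisfies h(x) = y.
Therefore h is surjective.
Since h is surjective, we compute h⁻¹(−20) = (−20 + 12)/8 = −1.

-1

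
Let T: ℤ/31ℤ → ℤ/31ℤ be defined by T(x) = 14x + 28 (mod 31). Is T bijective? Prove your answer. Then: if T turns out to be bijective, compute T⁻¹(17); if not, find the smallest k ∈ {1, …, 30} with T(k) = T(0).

28

If T(s) = T(t), then 14s ≡ 14t (mod 31). Because gcd(14, 31) = 1, we may cancel 14 to get s ≡ t (mod 31).
We now compute 14⁻¹ mod 31 explicitly. Euclid's algorithm: 31 = 2·14 + 3, 14 = 4·3 + 2, 3 = 1·2 + 1; back-substituting gives 1 = 20·14 − 9·31, so 14⁻¹ ≡ 20 (mod 31).
For any y ∈ ℤ/31ℤ, x = 20(y − 28) mod 31 satisfies T(x) = 14·20(y − 28) + 28 ≡ y (since 14·20 ≡ 1 mod 31). So every y has a preimage.
So T is bijective.
Since T is bijective, we find T⁻¹(17): we need 14x ≡ 17 − 28 ≡ 20 (mod 31). Using 14⁻¹ = 20: x ≡ 20·20 = 400 = 12·31 + 28, so x = 28.
Check: T(28) = 14·28 + 28 = 420 = 13·31 + 17 ≡ 17 (mod 31).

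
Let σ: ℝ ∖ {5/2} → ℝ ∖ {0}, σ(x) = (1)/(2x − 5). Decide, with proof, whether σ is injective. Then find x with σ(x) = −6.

Suppose σ(x_1) = σ(x_2). Cross-multiplying: (1)(2x_2 − 5) = (1)(2x_1 − 5).
Expanding both sides and cancelling the symmetric terms leaves −2·(x_1 − x_2) = 0. Since −2 ≠ 0, x_1 = x_2. Thus σ is injective.
Solving σ(x) = −6: cross-multiplying gives 1 = −6(2x − 5), which rearranges to 12x = 29, so x = 29/12.

29/12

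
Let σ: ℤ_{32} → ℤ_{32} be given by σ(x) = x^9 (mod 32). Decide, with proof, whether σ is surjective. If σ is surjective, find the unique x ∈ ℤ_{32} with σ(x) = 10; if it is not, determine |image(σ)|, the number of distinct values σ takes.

σ(0) = 0^9 = 0.
σ(2): Repeated squaring mod 32: 2^1 ≡ 2, 2^2 ≡ 2² = 4, 2^4 ≡ 4² = 16, 2^8 ≡ 16² = 256 ≡ 0. Since 9 = 8 + 1, 2^9 ≡ 0·2: 0·2 = 0. So 2^9 ≡ 0 (mod 32).
So σ(0) = σ(2) = 0 while 0 ≠ 2, so σ is not injective.
A non-injective map from the 32-element set ℤ_{32} to itself takes at most 31 distinct values, so it cannot be surjective. So σ is not surjective.
Since σ is not surjective, we determine |image(σ)|. Computing x^9 mod 32 for each x (by repeated squaring, reducing mod 32 at every step), the values σ(0), σ(1), …, σ(31) are: 0, 1, 0, 3, 0, 5, 0, 7, 0, 9, 0, 11, 0, 13, 0, 15, 0, 17, 0, 19, 0, 21, 0, 23, 0, 25, 0, 27, 0, 29, 0, 31.
The distinct values are {0, 1, 3, 5, 7, 9, 11, 13, 15, 17, 19, 21, 23, 25, 27, 29, 31}; there are 17 of them.

17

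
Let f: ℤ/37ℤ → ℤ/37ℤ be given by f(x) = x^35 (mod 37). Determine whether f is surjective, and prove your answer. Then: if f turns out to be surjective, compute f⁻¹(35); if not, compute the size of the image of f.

Since 37 is prime, the nonzero elements of ℤ/37ℤ form a cyclic group of order 36.
As gcd(35, 36) = 1, raising to the 35th power is a bijection on this group: if u^35 ≡ v^35 then (uv^{−1})^35 = 1, and the only element of order dividing gcd(35, 36) = 1 is 1, so u = v.
With f(0) = 0 this makes f injective on all of ℤ/37ℤ, hence bijective (finite equal-size domain and codomain). In particular f is surjective.
Since f is surjective, we find the preimage of 35. The inverse of x ↦ x^35 on (ℤ/37ℤ)^× is x ↦ x^35, because 35·35 = 1225 = 34·36 + 1 ≡ 1 (mod 36) and x^{36} = 1 for x ≠ 0 (Fermat). So f⁻¹(35) = 35^35 mod 37.
Repeated squaring mod 37: 35^1 ≡ 35, 35^2 ≡ 35² = 1225 ≡ 4, 35^4 ≡ 4² = 16, 35^8 ≡ 16² = 256 ≡ 34, 35^16 ≡ 34² = 1156 ≡ 9, 35^32 ≡ 9² = 81 ≡ 7. Since 35 = 32 + 2 + 1, 35^35 ≡ 7·4·35: 7·4 = 28, then 28·35 = 980 ≡ 18. So 35^35 ≡ 18 (mod 37).
Hence f⁻¹(35) = 18.

18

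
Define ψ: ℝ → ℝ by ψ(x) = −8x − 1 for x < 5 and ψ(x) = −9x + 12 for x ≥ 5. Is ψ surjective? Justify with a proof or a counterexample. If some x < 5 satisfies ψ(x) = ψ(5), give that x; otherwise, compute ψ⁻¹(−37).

4

Both pieces are strictly decreasing (slopes −8 and −9), so each is injective on its own interval.
The left piece maps (−∞, 5) onto (−41, ∞); the right piece maps [5, ∞) onto (−∞, −33].
The union (−41, ∞) ∪ (−∞, −33] covers ℝ, so ψ is surjective.
For the follow-up: the images overlap, so an x < 5 with ψ(x) = ψ(5) exists. ψ(5) = −33; solving −8x − 1 = −33 for x < 5 gives x = (−33 + 1)/(−8) = 4.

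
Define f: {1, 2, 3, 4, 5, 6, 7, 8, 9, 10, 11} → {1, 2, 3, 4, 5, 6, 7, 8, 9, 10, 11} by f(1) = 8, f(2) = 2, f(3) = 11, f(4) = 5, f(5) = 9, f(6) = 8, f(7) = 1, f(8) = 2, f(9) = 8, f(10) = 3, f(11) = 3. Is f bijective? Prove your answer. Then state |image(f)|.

7

f(1) = 8 = f(6) with 1 ≠ 6, so f is not injective, hence not bijective.
The image of f is {1, 2, 3, 5, 8, 9, 11}, which has 7 elements.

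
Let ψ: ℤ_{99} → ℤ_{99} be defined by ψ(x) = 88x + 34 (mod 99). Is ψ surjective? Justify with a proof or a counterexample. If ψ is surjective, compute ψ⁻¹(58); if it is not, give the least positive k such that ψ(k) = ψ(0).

9

Since gcd(88, 99) = 11, we have 88x ≡ 0 (mod 11) for all x, so ψ(x) ≡ 1 (mod 11).
But 0 ≢ 1 (mod 11), so 0 ∈ ℤ_{99} has no preimage. Hence ψ is not surjective.
Since ψ is not surjective, we find the least positive k with ψ(k) = ψ(0): this means 88k ≡ 0 (mod 99), i.e. 99 ∣ 88k. Since gcd(88, 99) = 11, dividing through by 11 this holds exactly when 9 ∣ 8k, and as gcd(8, 9) = 1, exactly when 9 ∣ k.
The smallest positive such k is 9.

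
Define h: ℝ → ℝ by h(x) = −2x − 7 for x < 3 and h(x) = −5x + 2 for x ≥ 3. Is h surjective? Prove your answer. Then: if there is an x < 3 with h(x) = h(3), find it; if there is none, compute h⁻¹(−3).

Both pieces are strictly decreasing (slopes −2 and −5), so each is injective on its own interval.
The left piece maps (−∞, 3) onto (−13, ∞); the right piece maps [3, ∞) onto (−∞, −13].
These images together cover ℝ, so h is surjective.
Because the two images are disjoint, no x < 3 has h(x) = h(3), so we compute h⁻¹(−3): −3 lies in (−13, ∞), so solve −2x − 7 = −3: x = (−3 + 7)/(−2) = −2.

-2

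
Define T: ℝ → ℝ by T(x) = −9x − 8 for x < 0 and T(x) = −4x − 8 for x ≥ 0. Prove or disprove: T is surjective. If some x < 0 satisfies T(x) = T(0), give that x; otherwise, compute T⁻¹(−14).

Both pieces are strictly decreasing (slopes −9 and −4), so each is injective on its own interval.
The left piece maps (−∞, 0) onto (−8, ∞); the right piece maps [0, ∞) onto (−∞, −8].
These images together cover ℝ, so T is surjective.
Because the two images are disjoint, no x < 0 has T(x) = T(0), so we compute T⁻¹(−14): −14 lies in (−∞, −8], so solve −4x − 8 = −14: x = (−14 + 8)/(−4) = 3/2.

3/2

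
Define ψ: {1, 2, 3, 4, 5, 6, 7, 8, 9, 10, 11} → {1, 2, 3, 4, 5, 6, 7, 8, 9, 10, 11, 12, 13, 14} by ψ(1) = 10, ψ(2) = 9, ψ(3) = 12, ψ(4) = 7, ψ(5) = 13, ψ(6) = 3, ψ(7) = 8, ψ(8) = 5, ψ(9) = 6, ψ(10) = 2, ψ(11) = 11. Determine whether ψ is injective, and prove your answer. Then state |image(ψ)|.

11

The values ψ(1), …, ψ(11) are 10, 9, 12, 7, 13, 3, 8, 5, 6, 2, 11 — all distinct.
So ψ(u) = ψ(v) only when u = v, and ψ is injective.
The image of ψ is {2, 3, 5, 6, 7, 8, 9, 10, 11, 12, 13}, which has 11 elements.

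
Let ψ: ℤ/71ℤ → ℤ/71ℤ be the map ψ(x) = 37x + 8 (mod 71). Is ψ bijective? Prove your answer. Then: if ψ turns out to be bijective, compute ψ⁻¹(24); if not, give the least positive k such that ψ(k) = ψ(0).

Recall that ψ is injective if ψ(u) = ψ(v) implies u = v.
If ψ(u) = ψ(v), then 37u ≡ 37v (mod 71). Because gcd(37, 71) = 1, we may cancel 37 to get u ≡ v (mod 71).
We now compute 37⁻¹ mod 71 explicitly. Euclid's algorithm: 71 = 1·37 + 34, 37 = 1·34 + 3, 34 = 11·3 + 1; back-substituting gives 1 = 48·37 − 25·71, so 37⁻¹ ≡ 48 (mod 71).
For any y ∈ ℤ/71ℤ, x = 48(y − 8) mod 71 satisfies ψ(x) = 37·48(y − 8) + 8 ≡ y (since 37·48 ≡ 1 mod 71). So every y has a preimage.
Hence ψ is bijective.
Since ψ is bijective, we find ψ⁻¹(24): we need 37x ≡ 24 − 8 ≡ 16 (mod 71). Using 37⁻¹ = 48: x ≡ 48·16 = 768 = 10·71 + 58, so x = 58.
Check: ψ(58) = 37·58 + 8 = 2154 = 30·71 + 24 ≡ 24 (mod 71).

58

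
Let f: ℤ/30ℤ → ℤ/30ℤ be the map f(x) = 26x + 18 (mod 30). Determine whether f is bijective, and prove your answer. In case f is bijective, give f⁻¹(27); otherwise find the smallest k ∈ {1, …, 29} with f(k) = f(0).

We have gcd(26, 30) = 2 > 1. Taking a = 0 and b = 15: f(0) = 18 and f(15) = 26·15 + 18 = 408 ≡ 18 (mod 30).
So f(0) = f(15) while 0 ≠ 15, therefore f is not injective, hence not bijective.
Since f is not bijective, we find the least positive k with f(k) = f(0): this means 26k ≡ 0 (mod 30), i.e. 30 ∣ 26k. Since gcd(26, 30) = 2, dividing through by 2 this holds exactly when 15 ∣ 13k, and as gcd(13, 15) = 1, exactly when 15 ∣ k.
The smallest positive such k is 15.

15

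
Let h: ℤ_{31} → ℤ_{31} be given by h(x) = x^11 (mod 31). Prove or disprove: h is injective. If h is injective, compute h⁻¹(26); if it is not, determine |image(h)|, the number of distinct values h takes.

6

Since 31 is prime, the nonzero elements of ℤ_{31} form a cyclic group of order 30.
As gcd(11, 30) = 1, raising to the 11th power is a bijection on this group: if u^11 ≡ v^11 then (uv^{−1})^11 = 1, and the only element of order dividing gcd(11, 30) = 1 is 1, so u = v.
With h(0) = 0 this makes h injective on all of ℤ_{31}, hence bijective (finite equal-size domain and codomain). In particular h is injective.
Since h is injective, we find the preimage of 26. The inverse of x ↦ x^11 on (ℤ_{31})^× is x ↦ x^11, because 11·11 = 121 = 4·30 + 1 ≡ 1 (mod 30) and x^{30} = 1 for x ≠ 0 (Fermat). So h⁻¹(26) = 26^11 mod 31.
Repeated squaring mod 31: 26^1 ≡ 26, 26^2 ≡ 26² = 676 ≡ 25, 26^4 ≡ 25² = 625 ≡ 5, 26^8 ≡ 5² = 25. Since 11 = 8 + 2 + 1, 26^11 ≡ 25·25·26: 25·25 = 625 ≡ 5, then 5·26 = 130 ≡ 6. So 26^11 ≡ 6 (mod 31).
Hence h⁻¹(26) = 6.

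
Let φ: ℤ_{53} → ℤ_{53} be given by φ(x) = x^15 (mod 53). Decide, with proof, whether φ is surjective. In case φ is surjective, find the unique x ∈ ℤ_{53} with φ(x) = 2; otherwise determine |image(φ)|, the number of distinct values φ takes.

Since 53 is prime, the nonzero elements of ℤ_{53} form a cyclic group of order 52.
As gcd(15, 52) = 1, raising to the 15th power is a bijection on this group: if x_1^15 ≡ x_2^15 then (x_1x_2^{−1})^15 = 1, and the only element of order dividing gcd(15, 52) = 1 is 1, so x_1 = x_2.
With φ(0) = 0 this makes φ injective on all of ℤ_{53}, hence bijective (finite equal-size domain and codomain). In particular φ is surjective.
Since φ is surjective, we find the preimage of 2. The inverse of x ↦ x^15 on (ℤ_{53})^× is x ↦ x^7, because 15·7 = 105 = 2·52 + 1 ≡ 1 (mod 52) and x^{52} = 1 for x ≠ 0 (Fermat). So φ⁻¹(2) = 2^7 mod 53.
Repeated squaring mod 53: 2^1 ≡ 2, 2^2 ≡ 2² = 4, 2^4 ≡ 4² = 16. Since 7 = 4 + 2 + 1, 2^7 ≡ 16·4·2: 16·4 = 64 ≡ 11, then 11·2 = 22. So 2^7 ≡ 22 (mod 53).
Hence φ⁻¹(2) = 22.

22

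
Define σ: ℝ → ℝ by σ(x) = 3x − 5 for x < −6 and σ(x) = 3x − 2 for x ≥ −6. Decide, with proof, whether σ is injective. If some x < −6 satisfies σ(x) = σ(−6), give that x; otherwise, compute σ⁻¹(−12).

-10/3

Both pieces are strictly increasing (slopes 3 and 3), so each is injective on its own interval.
The left piece maps (−∞, −6) onto (−∞, −23); the right piece maps [−6, ∞) onto [−20, ∞).
These images are disjoint, so no value is attained by both pieces. Therefore σ is injective.
Because the two images are disjoint, no x < −6 has σ(x) = σ(−6), so we compute σ⁻¹(−12): −12 lies in [−20, ∞), so solve 3x − 2 = −12: x = (−12 + 2)/3 = −10/3.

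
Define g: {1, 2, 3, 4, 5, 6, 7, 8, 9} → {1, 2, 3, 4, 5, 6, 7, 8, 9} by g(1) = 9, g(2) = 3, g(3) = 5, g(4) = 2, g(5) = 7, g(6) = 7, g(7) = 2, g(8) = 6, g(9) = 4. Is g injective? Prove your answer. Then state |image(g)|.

7

g(5) = 7 = g(6) with 5 ≠ 6, so g is not injective.
The image of g is {2, 3, 4, 5, 6, 7, 9}, which has 7 elements.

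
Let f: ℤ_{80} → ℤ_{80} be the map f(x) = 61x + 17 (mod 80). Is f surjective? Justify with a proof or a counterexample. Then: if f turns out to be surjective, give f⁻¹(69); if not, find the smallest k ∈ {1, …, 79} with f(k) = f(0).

By definition, f is surjective if every y in the codomain equals f(x) for some x in the domain.
Since gcd(61, 80) = 1, 61 is invertible modulo 80. Euclid's algorithm: 80 = 1·61 + 19, 61 = 3·19 + 4, 19 = 4·4 + 3, 4 = 1·3 + 1; back-substituting gives 1 = 21·61 − 16·80, so 61⁻¹ ≡ 21 (mod 80).
Then y ↦ 21(y − 17) is a two-sided inverse to f, so every y ∈ ℤ_{80} has a preimage.
So f is surjective.
Since f is surjective, we find f⁻¹(69): we need 61x ≡ 69 − 17 ≡ 52 (mod 80). Using 61⁻¹ = 21: x ≡ 21·52 = 1092 = 13·80 + 52, so x = 52.
Check: f(52) = 61·52 + 17 = 3189 = 39·80 + 69 ≡ 69 (mod 80).

52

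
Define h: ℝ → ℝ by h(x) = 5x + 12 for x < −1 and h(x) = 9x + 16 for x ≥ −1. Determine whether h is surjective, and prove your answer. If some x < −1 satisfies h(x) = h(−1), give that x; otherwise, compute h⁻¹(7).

-1

Both pieces are strictly increasing (slopes 5 and 9), so each is injective on its own interval.
The left piece maps (−∞, −1) onto (−∞, 7); the right piece maps [−1, ∞) onto [7, ∞).
These images together cover ℝ, so h is surjective.
Because the two images are disjoint, no x < −1 has h(x) = h(−1), so we compute h⁻¹(7): 7 lies in [7, ∞), so solve 9x + 16 = 7: x = (7 − 16)/9 = −1.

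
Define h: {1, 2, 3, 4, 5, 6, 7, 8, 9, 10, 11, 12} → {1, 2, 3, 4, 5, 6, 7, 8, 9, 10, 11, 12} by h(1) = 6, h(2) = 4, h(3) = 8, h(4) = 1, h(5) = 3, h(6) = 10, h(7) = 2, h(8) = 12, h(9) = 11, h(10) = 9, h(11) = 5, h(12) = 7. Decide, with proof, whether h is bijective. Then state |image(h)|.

12

The values 6, 4, 8, 1, 3, 10, 2, 12, 11, 9, 5, 7 are a permutation of {1, 2, 3, 4, 5, 6, 7, 8, 9, 10, 11, 12}: each element appears exactly once.
So h is injective and surjective, hence bijective.
The image of h is {1, 2, 3, 4, 5, 6, 7, 8, 9, 10, 11, 12}, which has 12 elements.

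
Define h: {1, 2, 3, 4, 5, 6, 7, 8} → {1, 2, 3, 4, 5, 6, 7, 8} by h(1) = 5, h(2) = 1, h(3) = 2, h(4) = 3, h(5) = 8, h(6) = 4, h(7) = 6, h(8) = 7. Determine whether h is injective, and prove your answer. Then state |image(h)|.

8

The values h(1), …, h(8) are 5, 1, 2, 3, 8, 4, 6, 7 — all distinct.
So h(a) = h(b) only when a = b, and h is injective.
The image of h is {1, 2, 3, 4, 5, 6, 7, 8}, which has 8 elements.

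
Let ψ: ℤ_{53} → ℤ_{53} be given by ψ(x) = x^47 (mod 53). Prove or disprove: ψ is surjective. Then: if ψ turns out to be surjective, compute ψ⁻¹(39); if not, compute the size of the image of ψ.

Since 53 is prime, the nonzero elements of ℤ_{53} form a cyclic group of order 52.
As gcd(47, 52) = 1, raising to the 47th power is a bijection on this group: if s^47 ≡ t^47 then (st^{−1})^47 = 1, and the only element of order dividing gcd(47, 52) = 1 is 1, so s = t.
With ψ(0) = 0 this makes ψ injective on all of ℤ_{53}, hence bijective (finite equal-size domain and codomain). In particular ψ is surjective.
Since ψ is surjective, we find the preimage of 39. The inverse of x ↦ x^47 on (ℤ_{53})^× is x ↦ x^31, because 47·31 = 1457 = 28·52 + 1 ≡ 1 (mod 52) and x^{52} = 1 for x ≠ 0 (Fermat). So ψ⁻¹(39) = 39^31 mod 53.
Repeated squaring mod 53: 39^1 ≡ 39, 39^2 ≡ 39² = 1521 ≡ 37, 39^4 ≡ 37² = 1369 ≡ 44, 39^8 ≡ 44² = 1936 ≡ 28, 39^16 ≡ 28² = 784 ≡ 42. Since 31 = 16 + 8 + 4 + 2 + 1, 39^31 ≡ 42·28·44·37·39: 42·28 = 1176 ≡ 10, then 10·44 = 440 ≡ 16, then 16·37 = 592 ≡ 9, then 9·39 = 351 ≡ 33. So 39^31 ≡ 33 (mod 53).
Hence ψ⁻¹(39) = 33.

33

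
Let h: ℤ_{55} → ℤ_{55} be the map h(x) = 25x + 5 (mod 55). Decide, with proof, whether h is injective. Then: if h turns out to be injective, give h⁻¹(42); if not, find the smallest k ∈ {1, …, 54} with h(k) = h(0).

11

Recall that injectivity means: for all s, t in the domain, h(s) = h(t) implies s = t.
We have gcd(25, 55) = 5 > 1. Taking s = 0 and t = 11: h(0) = 5 and h(11) = 25·11 + 5 = 280 ≡ 5 (mod 55).
So h(0) = h(11) while 0 ≠ 11, therefore h is not injective.
Since h is not injective, we find the least positive k with h(k) = h(0): this means 25k ≡ 0 (mod 55), i.e. 55 ∣ 25k. Since gcd(25, 55) = 5, dividing through by 5 this holds exactly when 11 ∣ 5k, and as gcd(5, 11) = 1, exactly when 11 ∣ k.
The smallest positive such k is 11.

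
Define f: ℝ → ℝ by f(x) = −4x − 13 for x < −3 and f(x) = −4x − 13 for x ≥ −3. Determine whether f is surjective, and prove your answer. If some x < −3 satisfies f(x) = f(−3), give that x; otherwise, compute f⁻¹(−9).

-1

Both pieces are strictly decreasing (slopes −4 and −4), so each is injective on its own interval.
The left piece maps (−∞, −3) onto (−1, ∞); the right piece maps [−3, ∞) onto (−∞, −1].
These images together cover ℝ, so f is surjective.
Because the two images are disjoint, no x < −3 has f(x) = f(−3), so we compute f⁻¹(−9): −9 lies in (−∞, −1], so solve −4x − 13 = −9: x = (−9 + 13)/(−4) = −1.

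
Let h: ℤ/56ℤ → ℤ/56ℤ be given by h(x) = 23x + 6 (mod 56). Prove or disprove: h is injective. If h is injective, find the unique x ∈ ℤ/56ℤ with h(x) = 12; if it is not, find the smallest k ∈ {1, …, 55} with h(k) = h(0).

10

By definition, h is injective when h(u) = h(v) forces u = v.
Suppose h(u) = h(v) in ℤ/56ℤ. Then 23u + 6 ≡ 23v + 6 (mod 56), therefore 23(u − v) ≡ 0 (mod 56).
Since gcd(23, 56) = 1, 23 is invertible modulo 56, thus u − v ≡ 0 (mod 56), i.e. u = v.
So h is injective.
We now compute 23⁻¹ mod 56 explicitly. Euclid's algorithm: 56 = 2·23 + 10, 23 = 2·10 + 3, 10 = 3·3 + 1; back-substituting gives 1 = 39·23 − 16·56, so 23⁻¹ ≡ 39 (mod 56).
Since h is injective, we compute h⁻¹(12): solve 23x + 6 ≡ 12 (mod 56), i.e. 23x ≡ 6 (mod 56).
Multiplying by 23⁻¹ = 39 gives x ≡ 39·6 = 234 = 4·56 + 10 ≡ 10 (mod 56).
Check: h(10) = 23·10 + 6 = 236 = 4·56 + 12 ≡ 12 (mod 56).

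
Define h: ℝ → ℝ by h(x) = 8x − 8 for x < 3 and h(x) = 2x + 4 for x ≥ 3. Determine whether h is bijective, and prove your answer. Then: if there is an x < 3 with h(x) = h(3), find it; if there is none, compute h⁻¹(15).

9/4

Both pieces are strictly increasing (slopes 8 and 2), so each is injective on its own interval.
The left piece maps (−∞, 3) onto (−∞, 16); the right piece maps [3, ∞) onto [10, ∞).
These images overlap. In particular h(3) = 10 (right piece), and solving 8x − 8 = 10 on the left piece gives x = 9/4 < 3.
So h(9/4) = h(3) with 9/4 ≠ 3, and h is not injective, hence not bijective. This x = 9/4 is the requested value below 3.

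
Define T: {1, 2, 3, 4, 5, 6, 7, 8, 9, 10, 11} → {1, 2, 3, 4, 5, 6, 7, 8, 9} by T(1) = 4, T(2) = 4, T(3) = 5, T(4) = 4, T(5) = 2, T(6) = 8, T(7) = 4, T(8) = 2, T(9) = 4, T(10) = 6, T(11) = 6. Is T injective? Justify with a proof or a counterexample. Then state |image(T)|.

T(1) = 4 = T(2) with 1 ≠ 2, so T is not injective.
The image of T is {2, 4, 5, 6, 8}, which has 5 elements.

5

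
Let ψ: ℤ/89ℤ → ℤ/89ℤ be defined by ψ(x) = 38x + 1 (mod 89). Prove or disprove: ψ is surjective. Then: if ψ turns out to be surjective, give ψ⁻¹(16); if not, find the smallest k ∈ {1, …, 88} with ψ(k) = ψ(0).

73

Recall that surjectivity means every element of the codomain has a preimage under ψ.
Since gcd(38, 89) = 1, 38 is invertible modulo 89. Euclid's algorithm: 89 = 2·38 + 13, 38 = 2·13 + 12, 13 = 1·12 + 1; back-substituting gives 1 = 82·38 − 35·89, so 38⁻¹ ≡ 82 (mod 89).
For any y ∈ ℤ/89ℤ, x = 82(y − 1) mod 89 satisfies ψ(x) = 38·82(y − 1) + 1 ≡ y (since 38·82 ≡ 1 mod 89). So every y has a preimage.
Hence ψ is surjective.
Since ψ is surjective, we find ψ⁻¹(16): we need 38x ≡ 16 − 1 ≡ 15 (mod 89). Using 38⁻¹ = 82: x ≡ 82·15 = 1230 = 13·89 + 73, so x = 73.
Check: ψ(73) = 38·73 + 1 = 2775 = 31·89 + 16 ≡ 16 (mod 89).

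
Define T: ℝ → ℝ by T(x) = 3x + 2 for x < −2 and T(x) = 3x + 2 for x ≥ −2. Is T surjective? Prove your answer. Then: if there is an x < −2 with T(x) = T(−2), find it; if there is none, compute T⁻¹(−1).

-1

Both pieces are strictly increasing (slopes 3 and 3), so each is injective on its own interval.
The left piece maps (−∞, −2) onto (−∞, −4); the right piece maps [−2, ∞) onto [−4, ∞).
These images together cover ℝ, so T is surjective.
Because the two images are disjoint, no x < −2 has T(x) = T(−2), so we compute T⁻¹(−1): −1 lies in [−4, ∞), so solve 3x + 2 = −1: x = (−1 − 2)/3 = −1.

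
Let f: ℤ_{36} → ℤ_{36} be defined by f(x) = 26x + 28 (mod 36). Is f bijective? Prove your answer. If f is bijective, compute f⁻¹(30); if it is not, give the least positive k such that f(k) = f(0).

18

We have gcd(26, 36) = 2 > 1. Taking x_1 = 0 and x_2 = 18: f(0) = 28 and f(18) = 26·18 + 28 = 496 ≡ 28 (mod 36).
So f(0) = f(18) while 0 ≠ 18, therefore f is not injective, hence not bijective.
Since f is not bijective, we find the least positive k with f(k) = f(0): this means 26k ≡ 0 (mod 36), i.e. 36 ∣ 26k. Since gcd(26, 36) = 2, dividing through by 2 this holds exactly when 18 ∣ 13k, and as gcd(13, 18) = 1, exactly when 18 ∣ k.
The smallest positive such k is 18.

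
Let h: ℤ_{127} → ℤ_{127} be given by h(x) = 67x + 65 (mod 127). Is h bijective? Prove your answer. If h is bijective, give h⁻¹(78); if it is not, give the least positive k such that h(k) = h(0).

40

Recall that injectivity means: for all u, v in the domain, h(u) = h(v) implies u = v.
If h(u) = h(v), then 67u ≡ 67v (mod 127). Because gcd(67, 127) = 1, we may cancel 67 to get u ≡ v (mod 127).
We now compute 67⁻¹ mod 127 explicitly. Euclid's algorithm: 127 = 1·67 + 60, 67 = 1·60 + 7, 60 = 8·7 + 4, 7 = 1·4 + 3, 4 = 1·3 + 1; back-substituting gives 1 = 91·67 − 48·127, so 67⁻¹ ≡ 91 (mod 127).
For any y ∈ ℤ_{127}, x = 91(y − 65) mod 127 satisfies h(x) = 67·91(y − 65) + 65 ≡ y (since 67·91 ≡ 1 mod 127). So every y has a preimage.
Therefore h is bijective.
Since h is bijective, we compute h⁻¹(78): solve 67x + 65 ≡ 78 (mod 127), i.e. 67x ≡ 13 (mod 127).
Multiplying by 67⁻¹ = 91 gives x ≡ 91·13 = 1183 = 9·127 + 40 ≡ 40 (mod 127).
Check: h(40) = 67·40 + 65 = 2745 = 21·127 + 78 ≡ 78 (mod 127).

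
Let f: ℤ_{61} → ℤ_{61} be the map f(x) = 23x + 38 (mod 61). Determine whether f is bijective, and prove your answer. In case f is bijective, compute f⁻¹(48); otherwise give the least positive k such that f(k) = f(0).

Suppose f(x_1) = f(x_2) in ℤ_{61}. Then 23x_1 + 38 ≡ 23x_2 + 38 (mod 61), therefore 23(x_1 − x_2) ≡ 0 (mod 61).
Since gcd(23, 61) = 1, 23 is invertible modulo 61, so x_1 − x_2 ≡ 0 (mod 61), i.e. x_1 = x_2.
We now compute 23⁻¹ mod 61 explicitly. Euclid's algorithm: 61 = 2·23 + 15, 23 = 1·15 + 8, 15 = 1·8 + 7, 8 = 1·7 + 1; back-substituting gives 1 = 8·23 − 3·61, so 23⁻¹ ≡ 8 (mod 61).
Then y ↦ 8(y − 38) is a two-sided inverse to f, so every y ∈ ℤ_{61} has a preimage.
Therefore f is bijective.
Since f is bijective, we compute f⁻¹(48): solve 23x + 38 ≡ 48 (mod 61), i.e. 23x ≡ 10 (mod 61).
Multiplying by 23⁻¹ = 8 gives x ≡ 8·10 = 80 = 1·61 + 19 ≡ 19 (mod 61).
Check: f(19) = 23·19 + 38 = 475 = 7·61 + 48 ≡ 48 (mod 61).

19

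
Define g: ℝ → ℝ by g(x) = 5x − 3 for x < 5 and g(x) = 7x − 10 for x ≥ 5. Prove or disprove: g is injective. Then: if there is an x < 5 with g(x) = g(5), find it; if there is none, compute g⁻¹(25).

Both pieces are strictly increasing (slopes 5 and 7), so each is injective on its own interval.
The left piece maps (−∞, 5) onto (−∞, 22); the right piece maps [5, ∞) onto [25, ∞).
These images are disjoint, so no value is attained by both pieces. Thus g is injective.
Because the two images are disjoint, no x < 5 has g(x) = g(5), so we compute g⁻¹(25): 25 lies in [25, ∞), so solve 7x − 10 = 25: x = (25 + 10)/7 = 5.

5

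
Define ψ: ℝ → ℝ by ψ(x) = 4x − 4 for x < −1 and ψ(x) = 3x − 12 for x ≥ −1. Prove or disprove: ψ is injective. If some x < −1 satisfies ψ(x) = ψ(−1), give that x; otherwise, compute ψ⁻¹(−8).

Both pieces are strictly increasing (slopes 4 and 3), so each is injective on its own interval.
The left piece maps (−∞, −1) onto (−∞, −8); the right piece maps [−1, ∞) onto [−15, ∞).
These images overlap. In particular ψ(−1) = −15 (right piece), and solving 4x − 4 = −15 on the left piece gives x = −11/4 < −1.
So ψ(−11/4) = ψ(−1) with −11/4 ≠ −1, and ψ is not injective. This x = −11/4 is the requested value below −1.

-11/4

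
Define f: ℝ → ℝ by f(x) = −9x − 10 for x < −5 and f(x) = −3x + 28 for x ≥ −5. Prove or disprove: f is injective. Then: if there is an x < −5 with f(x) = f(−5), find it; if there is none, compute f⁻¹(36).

Both pieces are strictly decreasing (slopes −9 and −3), so each is injective on its own interval.
The left piece maps (−∞, −5) onto (35, ∞); the right piece maps [−5, ∞) onto (−∞, 43].
These images overlap. In particular f(−5) = 43 (right piece), and solving −9x − 10 = 43 on the left piece gives x = −53/9 < −5.
So f(−53/9) = f(−5) with −53/9 ≠ −5, and f is not injective. This x = −53/9 is the requested value below −5.

-53/9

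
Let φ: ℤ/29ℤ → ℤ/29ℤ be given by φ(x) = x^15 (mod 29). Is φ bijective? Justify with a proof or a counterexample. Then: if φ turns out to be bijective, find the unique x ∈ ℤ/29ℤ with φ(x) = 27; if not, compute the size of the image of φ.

2

Since 29 is prime, the nonzero elements of ℤ/29ℤ form a cyclic group of order 28.
As gcd(15, 28) = 1, raising to the 15th power is a bijection on this group: if a^15 ≡ b^15 then (ab^{−1})^15 = 1, and the only element of order dividing gcd(15, 28) = 1 is 1, so a = b.
With φ(0) = 0 this makes φ injective on all of ℤ/29ℤ, hence bijective (finite equal-size domain and codomain). In particular φ is bijective.
Since φ is bijective, we find the preimage of 27. The inverse of x ↦ x^15 on (ℤ/29ℤ)^× is x ↦ x^15, because 15·15 = 225 = 8·28 + 1 ≡ 1 (mod 28) and x^{28} = 1 for x ≠ 0 (Fermat). So φ⁻¹(27) = 27^15 mod 29.
Repeated squaring mod 29: 27^1 ≡ 27, 27^2 ≡ 27² = 729 ≡ 4, 27^4 ≡ 4² = 16, 27^8 ≡ 16² = 256 ≡ 24. Since 15 = 8 + 4 + 2 + 1, 27^15 ≡ 24·16·4·27: 24·16 = 384 ≡ 7, then 7·4 = 28, then 28·27 = 756 ≡ 2. So 27^15 ≡ 2 (mod 29).
Hence φ⁻¹(27) = 2.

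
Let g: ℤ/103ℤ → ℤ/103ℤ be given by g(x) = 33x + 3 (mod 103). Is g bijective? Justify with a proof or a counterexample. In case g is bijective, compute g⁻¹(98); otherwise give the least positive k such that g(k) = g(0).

6

Suppose g(x_1) = g(x_2) in ℤ/103ℤ. Then 33x_1 + 3 ≡ 33x_2 + 3 (mod 103), hence 33(x_1 − x_2) ≡ 0 (mod 103).
Since gcd(33, 103) = 1, 33 is invertible modulo 103, therefore x_1 − x_2 ≡ 0 (mod 103), i.e. x_1 = x_2.
We now compute 33⁻¹ mod 103 explicitly. Euclid's algorithm: 103 = 3·33 + 4, 33 = 8·4 + 1; back-substituting gives 1 = 25·33 − 8·103, so 33⁻¹ ≡ 25 (mod 103).
For any y ∈ ℤ/103ℤ, x = 25(y − 3) mod 103 satisfies g(x) = 33·25(y − 3) + 3 ≡ y (since 33·25 ≡ 1 mod 103). So every y has a preimage.
Thus g is bijective.
Since g is bijective, we find g⁻¹(98): we need 33x ≡ 98 − 3 ≡ 95 (mod 103). Using 33⁻¹ = 25: x ≡ 25·95 = 2375 = 23·103 + 6, so x = 6.
Check: g(6) = 33·6 + 3 = 201 = 1·103 + 98 ≡ 98 (mod 103).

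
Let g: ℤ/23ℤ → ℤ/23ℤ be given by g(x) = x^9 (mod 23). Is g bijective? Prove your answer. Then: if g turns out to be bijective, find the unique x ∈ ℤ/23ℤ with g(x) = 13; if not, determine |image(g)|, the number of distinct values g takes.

4

Since 23 is prime, the nonzero elements of ℤ/23ℤ form a cyclic group of order 22.
As gcd(9, 22) = 1, raising to the 9th power is a bijection on this group: if a^9 ≡ b^9 then (ab^{−1})^9 = 1, and the only element of order dividing gcd(9, 22) = 1 is 1, so a = b.
With g(0) = 0 this makes g injective on all of ℤ/23ℤ, hence bijective (finite equal-size domain and codomain). In particular g is bijective.
Since g is bijective, we find the preimage of 13. The inverse of x ↦ x^9 on (ℤ/23ℤ)^× is x ↦ x^5, because 9·5 = 45 = 2·22 + 1 ≡ 1 (mod 22) and x^{22} = 1 for x ≠ 0 (Fermat). So g⁻¹(13) = 13^5 mod 23.
Repeated squaring mod 23: 13^1 ≡ 13, 13^2 ≡ 13² = 169 ≡ 8, 13^4 ≡ 8² = 64 ≡ 18. Since 5 = 4 + 1, 13^5 ≡ 18·13: 18·13 = 234 ≡ 4. So 13^5 ≡ 4 (mod 23).
Hence g⁻¹(13) = 4.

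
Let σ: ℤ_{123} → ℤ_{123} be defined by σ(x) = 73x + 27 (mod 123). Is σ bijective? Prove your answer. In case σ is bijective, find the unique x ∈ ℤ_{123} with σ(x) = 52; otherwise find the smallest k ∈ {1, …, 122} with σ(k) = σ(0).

61

Suppose σ(u) = σ(v) in ℤ_{123}. Then 73u + 27 ≡ 73v + 27 (mod 123), so 73(u − v) ≡ 0 (mod 123).
Since gcd(73, 123) = 1, 73 is invertible modulo 123, thus u − v ≡ 0 (mod 123), i.e. u = v.
We now compute 73⁻¹ mod 123 explicitly. Euclid's algorithm: 123 = 1·73 + 50, 73 = 1·50 + 23, 50 = 2·23 + 4, 23 = 5·4 + 3, 4 = 1·3 + 1; back-substituting gives 1 = 91·73 − 54·123, so 73⁻¹ ≡ 91 (mod 123).
For any y ∈ ℤ_{123}, x = 91(y − 27) mod 123 satisfies σ(x) = 73·91(y − 27) + 27 ≡ y (since 73·91 ≡ 1 mod 123). So every y has a preimage.
Thus σ is bijective.
Since σ is bijective, we compute σ⁻¹(52): solve 73x + 27 ≡ 52 (mod 123), i.e. 73x ≡ 25 (mod 123).
Multiplying by 73⁻¹ = 91 gives x ≡ 91·25 = 2275 = 18·123 + 61 ≡ 61 (mod 123).
Check: σ(61) = 73·61 + 27 = 4480 = 36·123 + 52 ≡ 52 (mod 123).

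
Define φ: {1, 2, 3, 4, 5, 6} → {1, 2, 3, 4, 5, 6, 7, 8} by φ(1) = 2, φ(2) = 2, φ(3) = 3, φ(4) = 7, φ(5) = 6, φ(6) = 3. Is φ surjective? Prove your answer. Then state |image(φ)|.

No element maps to 1, so φ is not surjective.
The image of φ is {2, 3, 6, 7}, which has 4 elements.

4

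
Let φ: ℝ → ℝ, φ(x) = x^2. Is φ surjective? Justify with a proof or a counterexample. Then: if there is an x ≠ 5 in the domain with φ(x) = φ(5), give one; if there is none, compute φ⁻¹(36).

Since 2 is even, x^2 ≥ 0 for all x ∈ ℝ, so −1 ∈ ℝ has no preimage. Thus φ is not surjective.
For the follow-up, such an x exists: taking x = −5 ∈ ℝ gives φ(−5) = 25 = φ(5) with −5 ≠ 5.

-5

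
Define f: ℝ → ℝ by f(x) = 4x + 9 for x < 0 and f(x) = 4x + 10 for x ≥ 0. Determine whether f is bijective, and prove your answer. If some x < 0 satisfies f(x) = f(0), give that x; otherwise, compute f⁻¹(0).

-9/4

Both pieces are strictly increasing (slopes 4 and 4), so each is injective on its own interval.
The left piece maps (−∞, 0) onto (−∞, 9); the right piece maps [0, ∞) onto [10, ∞).
The images leave a gap (9 has no preimage), so f is not surjective, hence not bijective.
Because the two images are disjoint, no x < 0 has f(x) = f(0), so we compute f⁻¹(0): 0 lies in (−∞, 9), so solve 4x + 9 = 0: x = (0 − 9)/4 = −9/4.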